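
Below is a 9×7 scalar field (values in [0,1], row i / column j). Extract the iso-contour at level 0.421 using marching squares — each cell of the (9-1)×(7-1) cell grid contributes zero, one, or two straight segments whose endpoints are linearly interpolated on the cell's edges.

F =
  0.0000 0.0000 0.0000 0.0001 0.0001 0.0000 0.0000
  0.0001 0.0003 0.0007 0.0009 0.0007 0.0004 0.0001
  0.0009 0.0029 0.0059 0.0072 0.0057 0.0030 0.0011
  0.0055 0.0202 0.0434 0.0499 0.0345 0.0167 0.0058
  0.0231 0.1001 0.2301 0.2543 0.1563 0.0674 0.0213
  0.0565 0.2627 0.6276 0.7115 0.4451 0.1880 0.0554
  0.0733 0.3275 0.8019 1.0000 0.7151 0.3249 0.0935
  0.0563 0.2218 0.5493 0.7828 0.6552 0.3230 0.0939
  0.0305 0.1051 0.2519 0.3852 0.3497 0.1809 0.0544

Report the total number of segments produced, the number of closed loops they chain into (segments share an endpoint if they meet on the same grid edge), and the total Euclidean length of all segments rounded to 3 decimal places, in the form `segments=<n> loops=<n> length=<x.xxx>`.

cell (4,1): code 0100 → (4.480,2.000)–(5.000,1.434)
cell (4,2): code 1100 → (4.365,3.000)–(4.480,2.000)
cell (4,3): code 1100 → (4.917,4.000)–(4.365,3.000)
cell (4,4): code 1000 → (5.000,4.094)–(4.917,4.000)
cell (5,1): code 0110 → (5.000,1.434)–(6.000,1.197)
cell (5,4): code 1001 → (6.000,4.754)–(5.000,4.094)
cell (6,1): code 0110 → (6.000,1.197)–(7.000,1.608)
cell (6,4): code 1001 → (7.000,4.705)–(6.000,4.754)
cell (7,1): code 0010 → (7.000,1.608)–(7.431,2.000)
cell (7,2): code 0011 → (7.431,2.000)–(7.910,3.000)
cell (7,3): code 0011 → (7.910,3.000)–(7.767,4.000)
cell (7,4): code 0001 → (7.767,4.000)–(7.000,4.705)
total: 12 segments, chained into 1 closed loop(s), length Σ = 11.094211

segments=12 loops=1 length=11.094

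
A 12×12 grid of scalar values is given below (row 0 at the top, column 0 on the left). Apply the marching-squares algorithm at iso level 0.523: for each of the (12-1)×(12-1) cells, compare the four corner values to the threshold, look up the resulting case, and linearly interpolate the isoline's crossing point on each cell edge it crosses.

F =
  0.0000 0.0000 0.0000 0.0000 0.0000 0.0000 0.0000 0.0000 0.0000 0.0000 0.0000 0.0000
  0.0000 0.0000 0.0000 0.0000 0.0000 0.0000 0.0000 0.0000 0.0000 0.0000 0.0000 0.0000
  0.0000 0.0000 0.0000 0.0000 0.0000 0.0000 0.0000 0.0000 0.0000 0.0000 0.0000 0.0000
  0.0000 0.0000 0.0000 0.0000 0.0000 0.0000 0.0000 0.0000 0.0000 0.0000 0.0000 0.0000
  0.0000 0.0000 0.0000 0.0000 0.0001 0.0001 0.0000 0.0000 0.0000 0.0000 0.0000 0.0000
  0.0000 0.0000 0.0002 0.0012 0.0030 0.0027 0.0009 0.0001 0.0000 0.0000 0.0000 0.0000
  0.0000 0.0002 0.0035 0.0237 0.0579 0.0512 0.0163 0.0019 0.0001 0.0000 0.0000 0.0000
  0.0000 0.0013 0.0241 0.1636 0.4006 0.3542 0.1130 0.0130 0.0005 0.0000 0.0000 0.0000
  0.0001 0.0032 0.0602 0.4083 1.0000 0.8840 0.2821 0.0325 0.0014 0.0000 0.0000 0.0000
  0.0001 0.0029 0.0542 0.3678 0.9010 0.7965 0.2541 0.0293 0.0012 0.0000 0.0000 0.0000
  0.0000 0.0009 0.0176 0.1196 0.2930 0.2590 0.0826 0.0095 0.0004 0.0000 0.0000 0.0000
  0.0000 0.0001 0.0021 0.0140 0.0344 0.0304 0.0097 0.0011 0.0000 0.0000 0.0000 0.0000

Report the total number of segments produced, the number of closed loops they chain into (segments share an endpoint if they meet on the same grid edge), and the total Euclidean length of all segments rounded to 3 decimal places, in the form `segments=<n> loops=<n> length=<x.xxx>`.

cell (7,3): code 0100 → (7.204,4.000)–(8.000,3.194)
cell (7,4): code 1100 → (7.319,5.000)–(7.204,4.000)
cell (7,5): code 1000 → (8.000,5.600)–(7.319,5.000)
cell (8,3): code 0110 → (8.000,3.194)–(9.000,3.291)
cell (8,5): code 1001 → (9.000,5.504)–(8.000,5.600)
cell (9,3): code 0010 → (9.000,3.291)–(9.622,4.000)
cell (9,4): code 0011 → (9.622,4.000)–(9.509,5.000)
cell (9,5): code 0001 → (9.509,5.000)–(9.000,5.504)
total: 8 segments, chained into 1 closed loop(s), length Σ = 7.721947

segments=8 loops=1 length=7.722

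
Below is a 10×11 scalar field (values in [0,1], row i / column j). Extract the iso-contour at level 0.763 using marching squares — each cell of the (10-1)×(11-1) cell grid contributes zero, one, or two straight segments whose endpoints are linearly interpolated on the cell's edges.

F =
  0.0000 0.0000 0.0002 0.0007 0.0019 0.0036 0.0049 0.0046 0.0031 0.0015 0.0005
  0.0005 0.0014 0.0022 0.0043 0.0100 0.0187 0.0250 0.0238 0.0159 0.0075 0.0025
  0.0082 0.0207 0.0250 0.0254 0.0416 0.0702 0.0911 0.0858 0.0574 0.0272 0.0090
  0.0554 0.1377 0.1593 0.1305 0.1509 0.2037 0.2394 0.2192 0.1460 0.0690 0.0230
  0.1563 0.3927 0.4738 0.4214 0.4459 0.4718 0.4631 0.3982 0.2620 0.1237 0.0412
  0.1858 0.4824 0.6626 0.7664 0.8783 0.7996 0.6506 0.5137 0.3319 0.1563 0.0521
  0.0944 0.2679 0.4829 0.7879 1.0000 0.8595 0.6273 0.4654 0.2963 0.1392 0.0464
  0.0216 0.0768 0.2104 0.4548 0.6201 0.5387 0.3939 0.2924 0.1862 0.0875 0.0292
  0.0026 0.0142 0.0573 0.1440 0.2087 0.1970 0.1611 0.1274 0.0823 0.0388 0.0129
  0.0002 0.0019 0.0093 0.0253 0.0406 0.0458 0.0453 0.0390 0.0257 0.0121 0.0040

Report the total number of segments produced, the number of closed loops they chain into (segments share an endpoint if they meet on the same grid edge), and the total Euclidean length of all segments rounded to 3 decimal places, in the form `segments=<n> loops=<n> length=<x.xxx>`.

segments=10 loops=1 length=7.179

cell (4,2): code 0100 → (4.990,3.000)–(5.000,2.967)
cell (4,3): code 1100 → (4.733,4.000)–(4.990,3.000)
cell (4,4): code 1100 → (4.888,5.000)–(4.733,4.000)
cell (4,5): code 1000 → (5.000,5.246)–(4.888,5.000)
cell (5,2): code 0110 → (5.000,2.967)–(6.000,2.918)
cell (5,5): code 1001 → (6.000,5.416)–(5.000,5.246)
cell (6,2): code 0010 → (6.000,2.918)–(6.075,3.000)
cell (6,3): code 0011 → (6.075,3.000)–(6.624,4.000)
cell (6,4): code 0011 → (6.624,4.000)–(6.301,5.000)
cell (6,5): code 0001 → (6.301,5.000)–(6.000,5.416)
total: 10 segments, chained into 1 closed loop(s), length Σ = 7.179391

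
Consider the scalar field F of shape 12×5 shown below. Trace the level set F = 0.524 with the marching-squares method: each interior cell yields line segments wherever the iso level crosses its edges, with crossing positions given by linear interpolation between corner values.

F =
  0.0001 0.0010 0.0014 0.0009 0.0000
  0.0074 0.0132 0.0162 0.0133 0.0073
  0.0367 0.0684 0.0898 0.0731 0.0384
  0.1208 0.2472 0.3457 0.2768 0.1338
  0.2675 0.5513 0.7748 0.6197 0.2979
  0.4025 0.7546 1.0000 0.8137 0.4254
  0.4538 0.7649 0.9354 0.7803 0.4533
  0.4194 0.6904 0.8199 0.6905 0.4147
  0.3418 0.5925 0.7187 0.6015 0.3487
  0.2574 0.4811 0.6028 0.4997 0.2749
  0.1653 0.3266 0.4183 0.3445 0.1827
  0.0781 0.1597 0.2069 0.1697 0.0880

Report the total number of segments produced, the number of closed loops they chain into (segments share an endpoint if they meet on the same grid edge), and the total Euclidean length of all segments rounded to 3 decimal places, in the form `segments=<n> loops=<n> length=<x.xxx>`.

segments=18 loops=1 length=15.081

cell (3,0): code 0100 → (3.910,1.000)–(4.000,0.904)
cell (3,1): code 1100 → (3.416,2.000)–(3.910,1.000)
cell (3,2): code 1100 → (3.721,3.000)–(3.416,2.000)
cell (3,3): code 1000 → (4.000,3.297)–(3.721,3.000)
cell (4,0): code 0110 → (4.000,0.904)–(5.000,0.345)
cell (4,3): code 1001 → (5.000,3.746)–(4.000,3.297)
cell (5,0): code 0110 → (5.000,0.345)–(6.000,0.226)
cell (5,3): code 1001 → (6.000,3.784)–(5.000,3.746)
cell (6,0): code 0110 → (6.000,0.226)–(7.000,0.386)
cell (6,3): code 1001 → (7.000,3.604)–(6.000,3.784)
cell (7,0): code 0110 → (7.000,0.386)–(8.000,0.727)
cell (7,3): code 1001 → (8.000,3.307)–(7.000,3.604)
cell (8,0): code 0010 → (8.000,0.727)–(8.615,1.000)
cell (8,1): code 0111 → (8.615,1.000)–(9.000,1.353)
cell (8,2): code 1011 → (9.000,2.764)–(8.761,3.000)
cell (8,3): code 0001 → (8.761,3.000)–(8.000,3.307)
cell (9,1): code 0010 → (9.000,1.353)–(9.427,2.000)
cell (9,2): code 0001 → (9.427,2.000)–(9.000,2.764)
total: 18 segments, chained into 1 closed loop(s), length Σ = 15.080918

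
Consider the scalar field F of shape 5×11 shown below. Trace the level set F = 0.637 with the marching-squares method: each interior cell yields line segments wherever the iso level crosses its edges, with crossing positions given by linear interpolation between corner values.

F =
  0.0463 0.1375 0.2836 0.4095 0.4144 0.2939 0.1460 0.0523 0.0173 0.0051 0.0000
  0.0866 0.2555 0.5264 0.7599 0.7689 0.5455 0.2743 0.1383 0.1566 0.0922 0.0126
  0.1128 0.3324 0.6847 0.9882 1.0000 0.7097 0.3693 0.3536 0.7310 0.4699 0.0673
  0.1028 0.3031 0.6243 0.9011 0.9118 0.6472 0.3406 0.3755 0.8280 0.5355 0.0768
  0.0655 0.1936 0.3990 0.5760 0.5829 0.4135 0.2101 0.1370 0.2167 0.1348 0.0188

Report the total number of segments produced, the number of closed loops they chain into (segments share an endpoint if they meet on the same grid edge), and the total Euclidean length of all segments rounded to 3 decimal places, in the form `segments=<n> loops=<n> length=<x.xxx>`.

segments=20 loops=2 length=14.304

cell (0,2): code 0100 → (0.649,3.000)–(1.000,2.474)
cell (0,3): code 1100 → (0.628,4.000)–(0.649,3.000)
cell (0,4): code 1000 → (1.000,4.590)–(0.628,4.000)
cell (1,1): code 0100 → (1.699,2.000)–(2.000,1.865)
cell (1,2): code 1110 → (1.000,2.474)–(1.699,2.000)
cell (1,4): code 1101 → (1.557,5.000)–(1.000,4.590)
cell (1,5): code 1000 → (2.000,5.214)–(1.557,5.000)
cell (1,7): code 0100 → (1.836,8.000)–(2.000,7.751)
cell (1,8): code 1000 → (2.000,8.360)–(1.836,8.000)
cell (2,1): code 0010 → (2.000,1.865)–(2.790,2.000)
cell (2,2): code 0111 → (2.790,2.000)–(3.000,2.046)
cell (2,5): code 1001 → (3.000,5.033)–(2.000,5.214)
cell (2,7): code 0110 → (2.000,7.751)–(3.000,7.578)
cell (2,8): code 1001 → (3.000,8.653)–(2.000,8.360)
cell (3,2): code 0010 → (3.000,2.046)–(3.812,3.000)
cell (3,3): code 0011 → (3.812,3.000)–(3.836,4.000)
cell (3,4): code 0011 → (3.836,4.000)–(3.044,5.000)
cell (3,5): code 0001 → (3.044,5.000)–(3.000,5.033)
cell (3,7): code 0010 → (3.000,7.578)–(3.312,8.000)
cell (3,8): code 0001 → (3.312,8.000)–(3.000,8.653)
total: 20 segments, chained into 2 closed loop(s), length Σ = 14.304042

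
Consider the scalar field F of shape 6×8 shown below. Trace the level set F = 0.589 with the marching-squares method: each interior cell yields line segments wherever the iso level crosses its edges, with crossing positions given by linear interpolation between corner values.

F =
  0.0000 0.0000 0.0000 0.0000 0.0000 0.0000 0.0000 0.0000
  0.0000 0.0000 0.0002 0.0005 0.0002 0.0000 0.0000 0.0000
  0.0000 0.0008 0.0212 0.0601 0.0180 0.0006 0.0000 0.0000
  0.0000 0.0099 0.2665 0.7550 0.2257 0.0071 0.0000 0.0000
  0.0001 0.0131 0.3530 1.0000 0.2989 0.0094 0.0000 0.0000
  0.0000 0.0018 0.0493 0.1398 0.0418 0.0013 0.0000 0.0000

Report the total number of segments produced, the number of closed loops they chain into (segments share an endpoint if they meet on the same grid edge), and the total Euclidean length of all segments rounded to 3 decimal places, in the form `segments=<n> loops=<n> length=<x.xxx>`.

segments=6 loops=1 length=4.440

cell (2,2): code 0100 → (2.761,3.000)–(3.000,2.660)
cell (2,3): code 1000 → (3.000,3.314)–(2.761,3.000)
cell (3,2): code 0110 → (3.000,2.660)–(4.000,2.365)
cell (3,3): code 1001 → (4.000,3.586)–(3.000,3.314)
cell (4,2): code 0010 → (4.000,2.365)–(4.478,3.000)
cell (4,3): code 0001 → (4.478,3.000)–(4.000,3.586)
total: 6 segments, chained into 1 closed loop(s), length Σ = 4.439972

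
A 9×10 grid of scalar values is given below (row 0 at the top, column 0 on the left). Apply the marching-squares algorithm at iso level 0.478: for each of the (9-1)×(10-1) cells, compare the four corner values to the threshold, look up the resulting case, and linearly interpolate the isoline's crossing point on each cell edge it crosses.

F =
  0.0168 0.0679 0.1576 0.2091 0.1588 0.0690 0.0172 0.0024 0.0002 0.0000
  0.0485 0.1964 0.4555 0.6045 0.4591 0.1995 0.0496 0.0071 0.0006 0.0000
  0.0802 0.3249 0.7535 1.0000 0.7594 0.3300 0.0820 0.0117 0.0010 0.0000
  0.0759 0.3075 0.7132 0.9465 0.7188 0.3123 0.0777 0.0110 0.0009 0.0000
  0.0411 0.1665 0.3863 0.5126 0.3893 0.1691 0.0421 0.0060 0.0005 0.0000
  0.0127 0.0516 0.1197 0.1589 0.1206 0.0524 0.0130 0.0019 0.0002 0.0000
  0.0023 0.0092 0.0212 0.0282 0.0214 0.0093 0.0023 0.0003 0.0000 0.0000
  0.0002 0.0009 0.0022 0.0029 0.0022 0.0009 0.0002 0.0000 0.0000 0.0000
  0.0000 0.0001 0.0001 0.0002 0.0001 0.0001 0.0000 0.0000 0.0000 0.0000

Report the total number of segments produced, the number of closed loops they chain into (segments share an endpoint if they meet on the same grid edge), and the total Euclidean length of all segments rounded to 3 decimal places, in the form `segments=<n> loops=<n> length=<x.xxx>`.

cell (0,2): code 0100 → (0.680,3.000)–(1.000,2.151)
cell (0,3): code 1000 → (1.000,3.870)–(0.680,3.000)
cell (1,1): code 0100 → (1.076,2.000)–(2.000,1.357)
cell (1,2): code 1110 → (1.000,2.151)–(1.076,2.000)
cell (1,3): code 1101 → (1.063,4.000)–(1.000,3.870)
cell (1,4): code 1000 → (2.000,4.655)–(1.063,4.000)
cell (2,1): code 0110 → (2.000,1.357)–(3.000,1.420)
cell (2,4): code 1001 → (3.000,4.592)–(2.000,4.655)
cell (3,1): code 0010 → (3.000,1.420)–(3.719,2.000)
cell (3,2): code 0111 → (3.719,2.000)–(4.000,2.726)
cell (3,3): code 1011 → (4.000,3.281)–(3.731,4.000)
cell (3,4): code 0001 → (3.731,4.000)–(3.000,4.592)
cell (4,2): code 0010 → (4.000,2.726)–(4.098,3.000)
cell (4,3): code 0001 → (4.098,3.000)–(4.000,3.281)
total: 14 segments, chained into 1 closed loop(s), length Σ = 10.420194

segments=14 loops=1 length=10.420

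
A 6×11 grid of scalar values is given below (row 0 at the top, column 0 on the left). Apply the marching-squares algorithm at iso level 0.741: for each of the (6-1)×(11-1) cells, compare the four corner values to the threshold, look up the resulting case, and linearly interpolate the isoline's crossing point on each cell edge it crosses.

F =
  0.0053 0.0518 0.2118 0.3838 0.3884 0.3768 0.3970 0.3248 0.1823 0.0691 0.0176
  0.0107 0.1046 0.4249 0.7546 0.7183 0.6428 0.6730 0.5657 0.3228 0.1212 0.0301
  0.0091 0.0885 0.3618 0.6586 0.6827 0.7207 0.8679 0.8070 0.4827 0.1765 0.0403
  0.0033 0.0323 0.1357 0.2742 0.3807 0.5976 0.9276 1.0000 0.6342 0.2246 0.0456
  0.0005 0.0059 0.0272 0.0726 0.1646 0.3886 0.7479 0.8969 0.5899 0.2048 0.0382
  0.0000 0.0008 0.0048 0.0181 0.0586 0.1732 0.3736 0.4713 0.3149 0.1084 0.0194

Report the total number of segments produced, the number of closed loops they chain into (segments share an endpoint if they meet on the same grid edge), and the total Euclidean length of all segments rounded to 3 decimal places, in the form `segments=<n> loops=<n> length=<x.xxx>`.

segments=14 loops=2 length=9.504

cell (0,2): code 0100 → (0.963,3.000)–(1.000,2.959)
cell (0,3): code 1000 → (1.000,3.375)–(0.963,3.000)
cell (1,2): code 0010 → (1.000,2.959)–(1.142,3.000)
cell (1,3): code 0001 → (1.142,3.000)–(1.000,3.375)
cell (1,5): code 0100 → (1.349,6.000)–(2.000,5.138)
cell (1,6): code 1100 → (1.726,7.000)–(1.349,6.000)
cell (1,7): code 1000 → (2.000,7.204)–(1.726,7.000)
cell (2,5): code 0110 → (2.000,5.138)–(3.000,5.435)
cell (2,7): code 1001 → (3.000,7.708)–(2.000,7.204)
cell (3,5): code 0110 → (3.000,5.435)–(4.000,5.981)
cell (3,7): code 1001 → (4.000,7.508)–(3.000,7.708)
cell (4,5): code 0010 → (4.000,5.981)–(4.018,6.000)
cell (4,6): code 0011 → (4.018,6.000)–(4.366,7.000)
cell (4,7): code 0001 → (4.366,7.000)–(4.000,7.508)
total: 14 segments, chained into 2 closed loop(s), length Σ = 9.503913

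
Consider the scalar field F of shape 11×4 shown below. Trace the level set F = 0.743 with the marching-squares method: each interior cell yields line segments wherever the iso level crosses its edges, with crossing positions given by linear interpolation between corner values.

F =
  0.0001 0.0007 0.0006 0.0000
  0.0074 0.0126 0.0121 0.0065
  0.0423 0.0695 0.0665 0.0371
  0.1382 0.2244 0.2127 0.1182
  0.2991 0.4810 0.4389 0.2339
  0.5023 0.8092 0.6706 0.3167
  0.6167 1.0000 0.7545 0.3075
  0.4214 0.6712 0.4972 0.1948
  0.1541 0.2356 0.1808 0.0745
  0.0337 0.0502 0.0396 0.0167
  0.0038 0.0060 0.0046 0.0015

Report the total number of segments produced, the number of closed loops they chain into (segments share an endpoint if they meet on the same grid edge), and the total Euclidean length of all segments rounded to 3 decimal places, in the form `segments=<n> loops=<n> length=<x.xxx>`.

cell (4,0): code 0100 → (4.798,1.000)–(5.000,0.784)
cell (4,1): code 1000 → (5.000,1.478)–(4.798,1.000)
cell (5,0): code 0110 → (5.000,0.784)–(6.000,0.330)
cell (5,1): code 1101 → (5.863,2.000)–(5.000,1.478)
cell (5,2): code 1000 → (6.000,2.026)–(5.863,2.000)
cell (6,0): code 0010 → (6.000,0.330)–(6.782,1.000)
cell (6,1): code 0011 → (6.782,1.000)–(6.045,2.000)
cell (6,2): code 0001 → (6.045,2.000)–(6.000,2.026)
total: 8 segments, chained into 1 closed loop(s), length Σ = 5.384125

segments=8 loops=1 length=5.384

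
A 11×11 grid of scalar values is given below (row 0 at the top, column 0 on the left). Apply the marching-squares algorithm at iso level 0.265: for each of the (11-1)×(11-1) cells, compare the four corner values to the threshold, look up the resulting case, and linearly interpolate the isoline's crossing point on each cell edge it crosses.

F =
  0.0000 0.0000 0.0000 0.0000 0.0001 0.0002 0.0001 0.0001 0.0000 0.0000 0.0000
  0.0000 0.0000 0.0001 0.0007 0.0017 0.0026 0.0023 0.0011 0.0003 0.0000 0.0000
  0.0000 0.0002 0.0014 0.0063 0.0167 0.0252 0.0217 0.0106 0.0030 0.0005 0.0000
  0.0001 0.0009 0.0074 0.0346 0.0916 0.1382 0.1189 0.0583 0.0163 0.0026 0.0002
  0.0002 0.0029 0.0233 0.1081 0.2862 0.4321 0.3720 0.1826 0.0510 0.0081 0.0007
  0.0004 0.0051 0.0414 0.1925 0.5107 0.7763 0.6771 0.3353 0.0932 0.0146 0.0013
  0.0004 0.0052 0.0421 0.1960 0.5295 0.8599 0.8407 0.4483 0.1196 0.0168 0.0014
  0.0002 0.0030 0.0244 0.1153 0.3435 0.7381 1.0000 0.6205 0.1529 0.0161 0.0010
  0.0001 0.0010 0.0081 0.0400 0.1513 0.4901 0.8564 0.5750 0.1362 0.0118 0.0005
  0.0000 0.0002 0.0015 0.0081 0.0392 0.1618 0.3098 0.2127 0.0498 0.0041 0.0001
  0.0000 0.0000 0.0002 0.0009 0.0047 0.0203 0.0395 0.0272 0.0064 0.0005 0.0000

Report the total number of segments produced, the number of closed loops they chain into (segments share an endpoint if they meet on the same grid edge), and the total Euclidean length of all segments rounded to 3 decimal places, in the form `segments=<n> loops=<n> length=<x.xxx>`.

segments=20 loops=1 length=16.000

cell (3,3): code 0100 → (3.891,4.000)–(4.000,3.881)
cell (3,4): code 1100 → (3.431,5.000)–(3.891,4.000)
cell (3,5): code 1100 → (3.577,6.000)–(3.431,5.000)
cell (3,6): code 1000 → (4.000,6.565)–(3.577,6.000)
cell (4,3): code 0110 → (4.000,3.881)–(5.000,3.228)
cell (4,6): code 1101 → (4.540,7.000)–(4.000,6.565)
cell (4,7): code 1000 → (5.000,7.290)–(4.540,7.000)
cell (5,3): code 0110 → (5.000,3.228)–(6.000,3.207)
cell (5,7): code 1001 → (6.000,7.558)–(5.000,7.290)
cell (6,3): code 0110 → (6.000,3.207)–(7.000,3.656)
cell (6,7): code 1001 → (7.000,7.760)–(6.000,7.558)
cell (7,3): code 0010 → (7.000,3.656)–(7.408,4.000)
cell (7,4): code 0111 → (7.408,4.000)–(8.000,4.336)
cell (7,7): code 1001 → (8.000,7.706)–(7.000,7.760)
cell (8,4): code 0010 → (8.000,4.336)–(8.686,5.000)
cell (8,5): code 0111 → (8.686,5.000)–(9.000,5.697)
cell (8,6): code 1011 → (9.000,6.461)–(8.856,7.000)
cell (8,7): code 0001 → (8.856,7.000)–(8.000,7.706)
cell (9,5): code 0010 → (9.000,5.697)–(9.166,6.000)
cell (9,6): code 0001 → (9.166,6.000)–(9.000,6.461)
total: 20 segments, chained into 1 closed loop(s), length Σ = 15.999616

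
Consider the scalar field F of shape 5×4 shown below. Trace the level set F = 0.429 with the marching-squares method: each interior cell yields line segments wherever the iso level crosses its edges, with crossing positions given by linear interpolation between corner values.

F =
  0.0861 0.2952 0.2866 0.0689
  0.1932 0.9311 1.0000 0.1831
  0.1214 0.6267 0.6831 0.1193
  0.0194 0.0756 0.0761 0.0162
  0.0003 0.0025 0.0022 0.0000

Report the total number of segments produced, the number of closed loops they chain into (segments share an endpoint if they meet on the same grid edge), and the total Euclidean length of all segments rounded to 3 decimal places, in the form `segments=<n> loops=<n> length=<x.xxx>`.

segments=8 loops=1 length=7.324

cell (0,0): code 0100 → (0.210,1.000)–(1.000,0.320)
cell (0,1): code 1100 → (0.200,2.000)–(0.210,1.000)
cell (0,2): code 1000 → (1.000,2.699)–(0.200,2.000)
cell (1,0): code 0110 → (1.000,0.320)–(2.000,0.609)
cell (1,2): code 1001 → (2.000,2.451)–(1.000,2.699)
cell (2,0): code 0010 → (2.000,0.609)–(2.359,1.000)
cell (2,1): code 0011 → (2.359,1.000)–(2.419,2.000)
cell (2,2): code 0001 → (2.419,2.000)–(2.000,2.451)
total: 8 segments, chained into 1 closed loop(s), length Σ = 7.324096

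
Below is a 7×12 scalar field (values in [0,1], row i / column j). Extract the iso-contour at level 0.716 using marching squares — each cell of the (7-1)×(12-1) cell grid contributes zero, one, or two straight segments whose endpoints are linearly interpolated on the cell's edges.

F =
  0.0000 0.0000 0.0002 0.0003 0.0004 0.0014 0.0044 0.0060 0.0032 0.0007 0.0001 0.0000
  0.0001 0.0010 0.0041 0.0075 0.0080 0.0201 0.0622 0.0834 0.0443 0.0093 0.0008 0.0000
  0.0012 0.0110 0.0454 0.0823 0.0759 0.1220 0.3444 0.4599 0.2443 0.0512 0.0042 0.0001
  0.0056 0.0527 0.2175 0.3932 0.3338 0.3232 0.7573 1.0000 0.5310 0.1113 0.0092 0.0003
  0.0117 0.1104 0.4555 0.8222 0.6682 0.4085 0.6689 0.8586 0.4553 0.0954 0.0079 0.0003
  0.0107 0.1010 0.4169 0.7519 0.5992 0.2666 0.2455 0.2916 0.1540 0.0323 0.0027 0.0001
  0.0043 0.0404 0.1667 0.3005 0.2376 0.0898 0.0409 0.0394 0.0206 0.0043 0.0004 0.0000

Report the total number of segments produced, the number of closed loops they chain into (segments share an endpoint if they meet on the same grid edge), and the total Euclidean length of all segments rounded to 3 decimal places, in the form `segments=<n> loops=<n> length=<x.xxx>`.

segments=14 loops=2 length=8.960

cell (2,5): code 0100 → (2.900,6.000)–(3.000,5.905)
cell (2,6): code 1100 → (2.474,7.000)–(2.900,6.000)
cell (2,7): code 1000 → (3.000,7.606)–(2.474,7.000)
cell (3,2): code 0100 → (3.752,3.000)–(4.000,2.710)
cell (3,3): code 1000 → (4.000,3.690)–(3.752,3.000)
cell (3,5): code 0010 → (3.000,5.905)–(3.467,6.000)
cell (3,6): code 0111 → (3.467,6.000)–(4.000,6.248)
cell (3,7): code 1001 → (4.000,7.354)–(3.000,7.606)
cell (4,2): code 0110 → (4.000,2.710)–(5.000,2.893)
cell (4,3): code 1001 → (5.000,3.235)–(4.000,3.690)
cell (4,6): code 0010 → (4.000,6.248)–(4.251,7.000)
cell (4,7): code 0001 → (4.251,7.000)–(4.000,7.354)
cell (5,2): code 0010 → (5.000,2.893)–(5.080,3.000)
cell (5,3): code 0001 → (5.080,3.000)–(5.000,3.235)
total: 14 segments, chained into 2 closed loop(s), length Σ = 8.959618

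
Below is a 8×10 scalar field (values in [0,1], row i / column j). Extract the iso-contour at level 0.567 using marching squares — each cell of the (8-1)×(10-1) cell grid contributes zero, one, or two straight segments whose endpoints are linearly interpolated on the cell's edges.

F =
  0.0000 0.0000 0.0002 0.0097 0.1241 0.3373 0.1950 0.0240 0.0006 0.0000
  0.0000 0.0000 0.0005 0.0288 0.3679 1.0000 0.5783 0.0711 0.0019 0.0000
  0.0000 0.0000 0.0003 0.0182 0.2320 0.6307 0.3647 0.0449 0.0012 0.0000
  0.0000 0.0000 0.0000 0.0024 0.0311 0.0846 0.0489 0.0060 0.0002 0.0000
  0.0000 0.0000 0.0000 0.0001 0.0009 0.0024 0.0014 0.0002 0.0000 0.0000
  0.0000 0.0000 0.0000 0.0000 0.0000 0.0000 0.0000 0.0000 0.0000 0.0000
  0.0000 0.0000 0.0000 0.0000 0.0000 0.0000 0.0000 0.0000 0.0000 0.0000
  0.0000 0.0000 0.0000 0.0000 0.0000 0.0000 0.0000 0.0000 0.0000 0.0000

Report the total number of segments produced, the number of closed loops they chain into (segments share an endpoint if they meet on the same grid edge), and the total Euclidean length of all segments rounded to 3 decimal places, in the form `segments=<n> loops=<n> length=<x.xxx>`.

cell (0,4): code 0100 → (0.347,5.000)–(1.000,4.315)
cell (0,5): code 1100 → (0.971,6.000)–(0.347,5.000)
cell (0,6): code 1000 → (1.000,6.022)–(0.971,6.000)
cell (1,4): code 0110 → (1.000,4.315)–(2.000,4.840)
cell (1,5): code 1011 → (2.000,5.239)–(1.053,6.000)
cell (1,6): code 0001 → (1.053,6.000)–(1.000,6.022)
cell (2,4): code 0010 → (2.000,4.840)–(2.117,5.000)
cell (2,5): code 0001 → (2.117,5.000)–(2.000,5.239)
total: 8 segments, chained into 1 closed loop(s), length Σ = 5.028083

segments=8 loops=1 length=5.028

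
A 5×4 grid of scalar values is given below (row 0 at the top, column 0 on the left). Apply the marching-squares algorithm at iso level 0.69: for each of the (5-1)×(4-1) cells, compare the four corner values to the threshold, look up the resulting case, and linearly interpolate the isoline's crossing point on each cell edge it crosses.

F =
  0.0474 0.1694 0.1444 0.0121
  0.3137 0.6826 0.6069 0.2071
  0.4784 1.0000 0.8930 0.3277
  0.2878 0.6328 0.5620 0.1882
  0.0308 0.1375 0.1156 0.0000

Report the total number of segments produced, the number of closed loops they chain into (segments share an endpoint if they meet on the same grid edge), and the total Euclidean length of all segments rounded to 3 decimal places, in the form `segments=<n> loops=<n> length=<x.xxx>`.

segments=6 loops=1 length=5.743

cell (1,0): code 0100 → (1.023,1.000)–(2.000,0.406)
cell (1,1): code 1100 → (1.290,2.000)–(1.023,1.000)
cell (1,2): code 1000 → (2.000,2.359)–(1.290,2.000)
cell (2,0): code 0010 → (2.000,0.406)–(2.844,1.000)
cell (2,1): code 0011 → (2.844,1.000)–(2.613,2.000)
cell (2,2): code 0001 → (2.613,2.000)–(2.000,2.359)
total: 6 segments, chained into 1 closed loop(s), length Σ = 5.743061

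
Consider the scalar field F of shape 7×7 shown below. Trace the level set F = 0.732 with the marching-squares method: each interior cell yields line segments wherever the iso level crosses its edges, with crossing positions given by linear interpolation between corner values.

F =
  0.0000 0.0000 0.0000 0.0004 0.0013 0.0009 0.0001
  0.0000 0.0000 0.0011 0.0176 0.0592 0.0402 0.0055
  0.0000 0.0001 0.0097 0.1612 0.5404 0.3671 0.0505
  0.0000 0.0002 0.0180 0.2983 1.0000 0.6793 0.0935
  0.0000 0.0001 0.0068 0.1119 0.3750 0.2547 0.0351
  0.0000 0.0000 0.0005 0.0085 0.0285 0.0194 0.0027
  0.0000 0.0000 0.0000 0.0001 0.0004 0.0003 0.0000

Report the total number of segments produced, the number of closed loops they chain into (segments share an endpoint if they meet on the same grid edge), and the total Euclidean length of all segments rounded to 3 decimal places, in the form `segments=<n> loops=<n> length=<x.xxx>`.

segments=4 loops=1 length=3.230

cell (2,3): code 0100 → (2.417,4.000)–(3.000,3.618)
cell (2,4): code 1000 → (3.000,4.836)–(2.417,4.000)
cell (3,3): code 0010 → (3.000,3.618)–(3.429,4.000)
cell (3,4): code 0001 → (3.429,4.000)–(3.000,4.836)
total: 4 segments, chained into 1 closed loop(s), length Σ = 3.229560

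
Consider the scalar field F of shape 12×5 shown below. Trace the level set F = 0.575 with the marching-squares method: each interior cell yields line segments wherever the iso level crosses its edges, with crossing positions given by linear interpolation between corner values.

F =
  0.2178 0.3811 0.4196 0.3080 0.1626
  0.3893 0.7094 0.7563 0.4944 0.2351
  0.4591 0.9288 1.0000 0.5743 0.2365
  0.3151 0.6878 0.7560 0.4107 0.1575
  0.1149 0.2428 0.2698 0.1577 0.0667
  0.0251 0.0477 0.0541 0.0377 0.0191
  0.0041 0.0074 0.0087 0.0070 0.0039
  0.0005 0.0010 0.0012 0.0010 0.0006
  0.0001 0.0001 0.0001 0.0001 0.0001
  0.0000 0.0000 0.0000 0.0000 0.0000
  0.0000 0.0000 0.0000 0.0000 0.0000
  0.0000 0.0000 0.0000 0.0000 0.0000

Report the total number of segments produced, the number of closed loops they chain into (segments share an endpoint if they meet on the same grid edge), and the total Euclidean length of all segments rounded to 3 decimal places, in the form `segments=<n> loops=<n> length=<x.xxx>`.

segments=10 loops=1 length=8.820

cell (0,0): code 0100 → (0.591,1.000)–(1.000,0.580)
cell (0,1): code 1100 → (0.462,2.000)–(0.591,1.000)
cell (0,2): code 1000 → (1.000,2.692)–(0.462,2.000)
cell (1,0): code 0110 → (1.000,0.580)–(2.000,0.247)
cell (1,2): code 1001 → (2.000,2.998)–(1.000,2.692)
cell (2,0): code 0110 → (2.000,0.247)–(3.000,0.697)
cell (2,2): code 1001 → (3.000,2.524)–(2.000,2.998)
cell (3,0): code 0010 → (3.000,0.697)–(3.253,1.000)
cell (3,1): code 0011 → (3.253,1.000)–(3.372,2.000)
cell (3,2): code 0001 → (3.372,2.000)–(3.000,2.524)
total: 10 segments, chained into 1 closed loop(s), length Σ = 8.819927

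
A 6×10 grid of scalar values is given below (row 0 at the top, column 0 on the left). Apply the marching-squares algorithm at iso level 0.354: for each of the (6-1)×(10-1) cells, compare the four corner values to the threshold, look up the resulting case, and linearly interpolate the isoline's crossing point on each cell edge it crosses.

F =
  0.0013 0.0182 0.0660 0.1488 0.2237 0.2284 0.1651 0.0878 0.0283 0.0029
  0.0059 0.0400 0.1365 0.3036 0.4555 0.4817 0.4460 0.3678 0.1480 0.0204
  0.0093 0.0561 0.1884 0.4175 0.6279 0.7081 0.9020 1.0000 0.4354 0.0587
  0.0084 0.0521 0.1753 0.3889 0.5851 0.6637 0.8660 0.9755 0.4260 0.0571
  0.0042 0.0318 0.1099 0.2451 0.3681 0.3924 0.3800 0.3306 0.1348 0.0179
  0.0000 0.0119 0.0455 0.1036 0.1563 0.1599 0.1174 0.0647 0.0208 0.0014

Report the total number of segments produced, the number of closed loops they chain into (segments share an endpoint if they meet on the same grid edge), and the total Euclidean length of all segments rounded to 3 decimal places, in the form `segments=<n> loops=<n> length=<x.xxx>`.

cell (0,3): code 0100 → (0.562,4.000)–(1.000,3.332)
cell (0,4): code 1100 → (0.496,5.000)–(0.562,4.000)
cell (0,5): code 1100 → (0.672,6.000)–(0.496,5.000)
cell (0,6): code 1100 → (0.951,7.000)–(0.672,6.000)
cell (0,7): code 1000 → (1.000,7.063)–(0.951,7.000)
cell (1,2): code 0100 → (1.442,3.000)–(2.000,2.723)
cell (1,3): code 1110 → (1.000,3.332)–(1.442,3.000)
cell (1,7): code 1101 → (1.717,8.000)–(1.000,7.063)
cell (1,8): code 1000 → (2.000,8.216)–(1.717,8.000)
cell (2,2): code 0110 → (2.000,2.723)–(3.000,2.837)
cell (2,8): code 1001 → (3.000,8.195)–(2.000,8.216)
cell (3,2): code 0010 → (3.000,2.837)–(3.243,3.000)
cell (3,3): code 0111 → (3.243,3.000)–(4.000,3.885)
cell (3,6): code 1011 → (4.000,6.526)–(3.964,7.000)
cell (3,7): code 0011 → (3.964,7.000)–(3.247,8.000)
cell (3,8): code 0001 → (3.247,8.000)–(3.000,8.195)
cell (4,3): code 0010 → (4.000,3.885)–(4.067,4.000)
cell (4,4): code 0011 → (4.067,4.000)–(4.165,5.000)
cell (4,5): code 0011 → (4.165,5.000)–(4.099,6.000)
cell (4,6): code 0001 → (4.099,6.000)–(4.000,6.526)
total: 20 segments, chained into 1 closed loop(s), length Σ = 14.805882

segments=20 loops=1 length=14.806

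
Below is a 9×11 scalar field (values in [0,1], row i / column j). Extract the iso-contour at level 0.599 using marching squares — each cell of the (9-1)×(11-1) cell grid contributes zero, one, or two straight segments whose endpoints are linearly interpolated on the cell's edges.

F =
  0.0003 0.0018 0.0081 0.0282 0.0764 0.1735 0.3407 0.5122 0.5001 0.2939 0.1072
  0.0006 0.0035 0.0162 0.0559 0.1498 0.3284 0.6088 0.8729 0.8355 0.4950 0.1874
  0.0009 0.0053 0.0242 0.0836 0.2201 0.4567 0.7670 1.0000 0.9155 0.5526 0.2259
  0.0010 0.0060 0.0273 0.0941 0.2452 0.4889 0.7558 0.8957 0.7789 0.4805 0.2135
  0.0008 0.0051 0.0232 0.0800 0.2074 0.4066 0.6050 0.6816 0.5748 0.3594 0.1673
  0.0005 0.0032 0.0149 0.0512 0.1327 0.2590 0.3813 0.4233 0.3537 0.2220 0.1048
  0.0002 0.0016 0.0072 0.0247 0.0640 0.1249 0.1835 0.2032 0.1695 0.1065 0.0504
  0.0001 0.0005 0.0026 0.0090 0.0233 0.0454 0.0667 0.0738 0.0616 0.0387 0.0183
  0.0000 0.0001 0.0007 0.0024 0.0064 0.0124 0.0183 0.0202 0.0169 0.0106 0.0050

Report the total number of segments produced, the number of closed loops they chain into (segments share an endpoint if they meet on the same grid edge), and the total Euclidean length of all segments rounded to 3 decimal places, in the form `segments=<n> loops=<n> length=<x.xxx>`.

segments=14 loops=1 length=11.837

cell (0,5): code 0100 → (0.963,6.000)–(1.000,5.965)
cell (0,6): code 1100 → (0.241,7.000)–(0.963,6.000)
cell (0,7): code 1100 → (0.295,8.000)–(0.241,7.000)
cell (0,8): code 1000 → (1.000,8.695)–(0.295,8.000)
cell (1,5): code 0110 → (1.000,5.965)–(2.000,5.459)
cell (1,8): code 1001 → (2.000,8.872)–(1.000,8.695)
cell (2,5): code 0110 → (2.000,5.459)–(3.000,5.413)
cell (2,8): code 1001 → (3.000,8.603)–(2.000,8.872)
cell (3,5): code 0110 → (3.000,5.413)–(4.000,5.970)
cell (3,7): code 1011 → (4.000,7.773)–(3.881,8.000)
cell (3,8): code 0001 → (3.881,8.000)–(3.000,8.603)
cell (4,5): code 0010 → (4.000,5.970)–(4.027,6.000)
cell (4,6): code 0011 → (4.027,6.000)–(4.320,7.000)
cell (4,7): code 0001 → (4.320,7.000)–(4.000,7.773)
total: 14 segments, chained into 1 closed loop(s), length Σ = 11.836710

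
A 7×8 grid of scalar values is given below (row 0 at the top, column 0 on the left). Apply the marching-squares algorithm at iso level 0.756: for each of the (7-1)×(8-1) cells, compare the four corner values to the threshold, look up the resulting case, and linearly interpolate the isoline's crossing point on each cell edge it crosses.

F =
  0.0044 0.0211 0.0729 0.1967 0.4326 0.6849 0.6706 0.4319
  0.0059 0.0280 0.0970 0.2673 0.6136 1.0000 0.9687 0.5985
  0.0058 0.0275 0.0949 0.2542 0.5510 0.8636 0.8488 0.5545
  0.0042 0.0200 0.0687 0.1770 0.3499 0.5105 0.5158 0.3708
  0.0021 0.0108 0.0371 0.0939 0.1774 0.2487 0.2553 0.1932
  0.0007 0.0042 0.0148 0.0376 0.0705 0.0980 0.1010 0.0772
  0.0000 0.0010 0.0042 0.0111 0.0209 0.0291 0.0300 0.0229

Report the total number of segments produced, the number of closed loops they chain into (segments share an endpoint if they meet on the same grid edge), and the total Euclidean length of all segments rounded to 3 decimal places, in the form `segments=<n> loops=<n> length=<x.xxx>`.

segments=8 loops=1 length=6.872

cell (0,4): code 0100 → (0.226,5.000)–(1.000,4.369)
cell (0,5): code 1100 → (0.286,6.000)–(0.226,5.000)
cell (0,6): code 1000 → (1.000,6.575)–(0.286,6.000)
cell (1,4): code 0110 → (1.000,4.369)–(2.000,4.656)
cell (1,6): code 1001 → (2.000,6.315)–(1.000,6.575)
cell (2,4): code 0010 → (2.000,4.656)–(2.305,5.000)
cell (2,5): code 0011 → (2.305,5.000)–(2.279,6.000)
cell (2,6): code 0001 → (2.279,6.000)–(2.000,6.315)
total: 8 segments, chained into 1 closed loop(s), length Σ = 6.871506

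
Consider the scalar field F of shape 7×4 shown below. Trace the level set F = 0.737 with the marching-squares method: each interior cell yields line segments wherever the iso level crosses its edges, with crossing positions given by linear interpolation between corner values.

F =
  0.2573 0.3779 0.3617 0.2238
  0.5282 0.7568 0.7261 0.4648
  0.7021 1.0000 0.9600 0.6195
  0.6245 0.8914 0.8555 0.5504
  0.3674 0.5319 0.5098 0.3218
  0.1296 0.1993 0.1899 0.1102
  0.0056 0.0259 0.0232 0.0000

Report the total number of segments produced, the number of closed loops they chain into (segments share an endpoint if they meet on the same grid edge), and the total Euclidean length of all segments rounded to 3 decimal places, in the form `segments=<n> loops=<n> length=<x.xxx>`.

cell (0,0): code 0100 → (0.948,1.000)–(1.000,0.913)
cell (0,1): code 1000 → (1.000,1.645)–(0.948,1.000)
cell (1,0): code 0110 → (1.000,0.913)–(2.000,0.117)
cell (1,1): code 1101 → (1.047,2.000)–(1.000,1.645)
cell (1,2): code 1000 → (2.000,2.655)–(1.047,2.000)
cell (2,0): code 0110 → (2.000,0.117)–(3.000,0.422)
cell (2,2): code 1001 → (3.000,2.388)–(2.000,2.655)
cell (3,0): code 0010 → (3.000,0.422)–(3.429,1.000)
cell (3,1): code 0011 → (3.429,1.000)–(3.343,2.000)
cell (3,2): code 0001 → (3.343,2.000)–(3.000,2.388)
total: 10 segments, chained into 1 closed loop(s), length Σ = 7.863733

segments=10 loops=1 length=7.864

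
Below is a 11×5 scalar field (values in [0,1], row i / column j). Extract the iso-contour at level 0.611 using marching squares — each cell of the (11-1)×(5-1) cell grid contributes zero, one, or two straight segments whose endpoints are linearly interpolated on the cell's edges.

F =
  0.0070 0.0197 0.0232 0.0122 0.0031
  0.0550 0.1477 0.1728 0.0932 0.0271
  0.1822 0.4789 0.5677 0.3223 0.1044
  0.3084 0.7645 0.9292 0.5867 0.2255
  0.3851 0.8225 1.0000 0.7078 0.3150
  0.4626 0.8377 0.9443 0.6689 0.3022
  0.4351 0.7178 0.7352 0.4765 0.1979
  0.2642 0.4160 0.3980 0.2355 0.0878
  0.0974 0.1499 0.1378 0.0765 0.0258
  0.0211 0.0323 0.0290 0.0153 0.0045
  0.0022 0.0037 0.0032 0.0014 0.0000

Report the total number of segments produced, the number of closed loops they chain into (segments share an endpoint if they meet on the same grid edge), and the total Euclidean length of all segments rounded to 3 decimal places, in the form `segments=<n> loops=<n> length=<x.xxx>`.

segments=14 loops=1 length=11.402

cell (2,0): code 0100 → (2.463,1.000)–(3.000,0.663)
cell (2,1): code 1100 → (2.120,2.000)–(2.463,1.000)
cell (2,2): code 1000 → (3.000,2.929)–(2.120,2.000)
cell (3,0): code 0110 → (3.000,0.663)–(4.000,0.516)
cell (3,2): code 1101 → (3.201,3.000)–(3.000,2.929)
cell (3,3): code 1000 → (4.000,3.246)–(3.201,3.000)
cell (4,0): code 0110 → (4.000,0.516)–(5.000,0.396)
cell (4,3): code 1001 → (5.000,3.158)–(4.000,3.246)
cell (5,0): code 0110 → (5.000,0.396)–(6.000,0.622)
cell (5,2): code 1011 → (6.000,2.480)–(5.301,3.000)
cell (5,3): code 0001 → (5.301,3.000)–(5.000,3.158)
cell (6,0): code 0010 → (6.000,0.622)–(6.354,1.000)
cell (6,1): code 0011 → (6.354,1.000)–(6.368,2.000)
cell (6,2): code 0001 → (6.368,2.000)–(6.000,2.480)
total: 14 segments, chained into 1 closed loop(s), length Σ = 11.401541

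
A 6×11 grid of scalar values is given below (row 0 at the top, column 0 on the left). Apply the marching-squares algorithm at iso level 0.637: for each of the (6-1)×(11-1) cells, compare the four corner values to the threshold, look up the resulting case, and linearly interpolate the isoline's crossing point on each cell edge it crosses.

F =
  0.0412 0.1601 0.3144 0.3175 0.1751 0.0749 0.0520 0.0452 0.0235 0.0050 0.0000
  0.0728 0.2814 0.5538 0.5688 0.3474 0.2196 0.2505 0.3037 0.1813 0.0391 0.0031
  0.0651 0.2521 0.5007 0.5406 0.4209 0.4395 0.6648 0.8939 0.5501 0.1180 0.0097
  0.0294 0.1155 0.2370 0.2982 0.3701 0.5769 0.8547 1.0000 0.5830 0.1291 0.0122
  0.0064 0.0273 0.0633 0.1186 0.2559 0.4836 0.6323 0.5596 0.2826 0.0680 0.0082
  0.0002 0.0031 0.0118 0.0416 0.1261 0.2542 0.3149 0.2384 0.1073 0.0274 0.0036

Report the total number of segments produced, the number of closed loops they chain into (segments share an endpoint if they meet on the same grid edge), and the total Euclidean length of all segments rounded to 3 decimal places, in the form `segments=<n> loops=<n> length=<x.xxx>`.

cell (1,5): code 0100 → (1.933,6.000)–(2.000,5.877)
cell (1,6): code 1100 → (1.565,7.000)–(1.933,6.000)
cell (1,7): code 1000 → (2.000,7.747)–(1.565,7.000)
cell (2,5): code 0110 → (2.000,5.877)–(3.000,5.216)
cell (2,7): code 1001 → (3.000,7.871)–(2.000,7.747)
cell (3,5): code 0010 → (3.000,5.216)–(3.979,6.000)
cell (3,6): code 0011 → (3.979,6.000)–(3.824,7.000)
cell (3,7): code 0001 → (3.824,7.000)–(3.000,7.871)
total: 8 segments, chained into 1 closed loop(s), length Σ = 7.741345

segments=8 loops=1 length=7.741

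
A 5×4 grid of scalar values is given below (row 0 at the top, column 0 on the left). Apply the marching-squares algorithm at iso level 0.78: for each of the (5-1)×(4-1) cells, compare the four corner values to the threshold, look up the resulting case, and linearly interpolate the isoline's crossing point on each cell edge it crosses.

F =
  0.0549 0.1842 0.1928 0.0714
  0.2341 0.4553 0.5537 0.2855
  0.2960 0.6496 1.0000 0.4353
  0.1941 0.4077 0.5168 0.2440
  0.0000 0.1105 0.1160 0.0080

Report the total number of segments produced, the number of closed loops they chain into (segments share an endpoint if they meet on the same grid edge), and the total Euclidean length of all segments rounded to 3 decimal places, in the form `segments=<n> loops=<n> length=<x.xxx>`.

segments=4 loops=1 length=2.801

cell (1,1): code 0100 → (1.507,2.000)–(2.000,1.372)
cell (1,2): code 1000 → (2.000,2.390)–(1.507,2.000)
cell (2,1): code 0010 → (2.000,1.372)–(2.455,2.000)
cell (2,2): code 0001 → (2.455,2.000)–(2.000,2.390)
total: 4 segments, chained into 1 closed loop(s), length Σ = 2.801341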